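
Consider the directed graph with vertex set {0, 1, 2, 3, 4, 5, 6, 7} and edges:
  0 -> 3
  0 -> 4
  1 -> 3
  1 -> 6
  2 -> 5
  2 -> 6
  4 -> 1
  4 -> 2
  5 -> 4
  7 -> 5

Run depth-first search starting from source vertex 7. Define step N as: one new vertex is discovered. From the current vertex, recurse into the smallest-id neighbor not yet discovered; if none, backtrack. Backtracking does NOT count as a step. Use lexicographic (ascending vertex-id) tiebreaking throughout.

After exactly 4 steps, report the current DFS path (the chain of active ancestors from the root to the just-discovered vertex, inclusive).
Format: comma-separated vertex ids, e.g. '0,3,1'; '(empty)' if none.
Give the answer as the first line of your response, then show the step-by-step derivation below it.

7,5,4,1

step 1: discover 7; path=7; order=7
step 2: discover 5; path=7>5; order=7,5
step 3: discover 4; path=7>5>4; order=7,5,4
step 4: discover 1; path=7>5>4>1; order=7,5,4,1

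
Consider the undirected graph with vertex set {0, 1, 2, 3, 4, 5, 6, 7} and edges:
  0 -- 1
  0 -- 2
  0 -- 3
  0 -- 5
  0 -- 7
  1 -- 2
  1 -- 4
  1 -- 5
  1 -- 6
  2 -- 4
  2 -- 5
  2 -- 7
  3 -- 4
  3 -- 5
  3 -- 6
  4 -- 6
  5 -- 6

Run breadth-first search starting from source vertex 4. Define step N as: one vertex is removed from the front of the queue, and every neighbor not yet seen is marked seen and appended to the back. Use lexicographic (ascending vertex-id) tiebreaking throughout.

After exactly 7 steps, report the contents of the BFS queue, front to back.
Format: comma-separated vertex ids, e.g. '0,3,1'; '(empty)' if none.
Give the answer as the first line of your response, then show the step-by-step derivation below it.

7

step 1: dequeue 4; queue=[1,2,3,6]; order=4
step 2: dequeue 1; queue=[2,3,6,0,5]; order=4,1
step 3: dequeue 2; queue=[3,6,0,5,7]; order=4,1,2
step 4: dequeue 3; queue=[6,0,5,7]; order=4,1,2,3
step 5: dequeue 6; queue=[0,5,7]; order=4,1,2,3,6
step 6: dequeue 0; queue=[5,7]; order=4,1,2,3,6,0
step 7: dequeue 5; queue=[7]; order=4,1,2,3,6,0,5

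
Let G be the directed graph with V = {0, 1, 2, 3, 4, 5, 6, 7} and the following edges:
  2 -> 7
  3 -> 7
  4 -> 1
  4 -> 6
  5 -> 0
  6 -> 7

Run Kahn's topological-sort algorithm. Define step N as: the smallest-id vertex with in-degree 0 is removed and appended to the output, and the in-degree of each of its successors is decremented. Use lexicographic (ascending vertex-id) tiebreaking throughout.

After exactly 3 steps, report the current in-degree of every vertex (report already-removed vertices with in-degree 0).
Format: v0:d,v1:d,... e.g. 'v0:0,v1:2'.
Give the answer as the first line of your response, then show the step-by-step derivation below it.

v0:1,v1:0,v2:0,v3:0,v4:0,v5:0,v6:0,v7:1

step 1: output 2; order=[2]; indeg=(1,1,0,0,0,0,1,2)
step 2: output 3; order=[2,3]; indeg=(1,1,0,0,0,0,1,1)
step 3: output 4; order=[2,3,4]; indeg=(1,0,0,0,0,0,0,1)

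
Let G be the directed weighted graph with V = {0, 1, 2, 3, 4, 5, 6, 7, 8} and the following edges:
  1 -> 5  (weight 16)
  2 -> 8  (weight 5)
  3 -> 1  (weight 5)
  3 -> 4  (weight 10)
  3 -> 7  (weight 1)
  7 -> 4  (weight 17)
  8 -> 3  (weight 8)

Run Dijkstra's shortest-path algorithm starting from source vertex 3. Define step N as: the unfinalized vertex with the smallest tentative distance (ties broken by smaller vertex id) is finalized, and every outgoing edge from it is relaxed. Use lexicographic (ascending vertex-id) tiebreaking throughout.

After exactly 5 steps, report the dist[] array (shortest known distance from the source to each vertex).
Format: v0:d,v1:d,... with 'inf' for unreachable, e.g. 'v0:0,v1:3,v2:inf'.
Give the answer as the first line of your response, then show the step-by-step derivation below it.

v0:inf,v1:5,v2:inf,v3:0,v4:10,v5:21,v6:inf,v7:1,v8:inf

step 1: dist = v0:inf,v1:5,v2:inf,v3:0,v4:10,v5:inf,v6:inf,v7:1,v8:inf
step 2: dist = v0:inf,v1:5,v2:inf,v3:0,v4:10,v5:inf,v6:inf,v7:1,v8:inf
step 3: dist = v0:inf,v1:5,v2:inf,v3:0,v4:10,v5:21,v6:inf,v7:1,v8:inf
step 4: dist = v0:inf,v1:5,v2:inf,v3:0,v4:10,v5:21,v6:inf,v7:1,v8:inf
step 5: dist = v0:inf,v1:5,v2:inf,v3:0,v4:10,v5:21,v6:inf,v7:1,v8:inf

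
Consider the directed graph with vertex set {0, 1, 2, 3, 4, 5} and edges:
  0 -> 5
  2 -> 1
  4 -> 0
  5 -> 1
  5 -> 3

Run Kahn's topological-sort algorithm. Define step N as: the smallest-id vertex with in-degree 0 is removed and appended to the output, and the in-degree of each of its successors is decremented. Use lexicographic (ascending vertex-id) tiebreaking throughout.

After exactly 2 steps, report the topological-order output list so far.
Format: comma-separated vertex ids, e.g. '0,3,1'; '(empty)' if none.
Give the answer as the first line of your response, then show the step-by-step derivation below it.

2,4

step 1: output 2; order=[2]; indeg=(1,1,0,1,0,1)
step 2: output 4; order=[2,4]; indeg=(0,1,0,1,0,1)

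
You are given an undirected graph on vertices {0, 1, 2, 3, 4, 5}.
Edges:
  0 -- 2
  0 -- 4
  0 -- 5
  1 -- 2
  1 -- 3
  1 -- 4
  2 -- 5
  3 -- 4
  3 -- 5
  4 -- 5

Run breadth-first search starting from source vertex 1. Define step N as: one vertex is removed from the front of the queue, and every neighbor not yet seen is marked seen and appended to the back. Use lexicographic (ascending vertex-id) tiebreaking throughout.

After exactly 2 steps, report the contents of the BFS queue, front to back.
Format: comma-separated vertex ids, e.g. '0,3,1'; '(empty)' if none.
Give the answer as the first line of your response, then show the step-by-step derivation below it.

3,4,0,5

step 1: dequeue 1; queue=[2,3,4]; order=1
step 2: dequeue 2; queue=[3,4,0,5]; order=1,2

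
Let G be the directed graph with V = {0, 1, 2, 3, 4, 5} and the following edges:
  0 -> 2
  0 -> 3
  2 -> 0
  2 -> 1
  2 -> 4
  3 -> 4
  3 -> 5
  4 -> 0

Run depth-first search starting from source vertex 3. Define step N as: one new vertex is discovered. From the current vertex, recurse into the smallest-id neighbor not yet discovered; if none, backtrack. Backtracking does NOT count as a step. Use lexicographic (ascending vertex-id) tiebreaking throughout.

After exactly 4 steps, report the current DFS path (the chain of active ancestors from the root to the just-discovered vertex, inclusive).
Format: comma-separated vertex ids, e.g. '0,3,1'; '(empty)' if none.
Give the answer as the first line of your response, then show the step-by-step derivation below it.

3,4,0,2

step 1: discover 3; path=3; order=3
step 2: discover 4; path=3>4; order=3,4
step 3: discover 0; path=3>4>0; order=3,4,0
step 4: discover 2; path=3>4>0>2; order=3,4,0,2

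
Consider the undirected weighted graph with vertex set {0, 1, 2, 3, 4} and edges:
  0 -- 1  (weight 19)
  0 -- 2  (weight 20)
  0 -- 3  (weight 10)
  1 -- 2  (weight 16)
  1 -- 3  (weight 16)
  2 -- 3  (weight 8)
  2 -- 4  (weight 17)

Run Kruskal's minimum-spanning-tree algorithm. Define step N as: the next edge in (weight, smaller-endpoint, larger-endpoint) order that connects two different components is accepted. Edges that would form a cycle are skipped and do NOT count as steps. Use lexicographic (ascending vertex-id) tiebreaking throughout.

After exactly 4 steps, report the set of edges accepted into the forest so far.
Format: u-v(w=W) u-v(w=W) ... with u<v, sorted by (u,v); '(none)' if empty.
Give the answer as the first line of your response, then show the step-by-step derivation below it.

0-3(w=10) 1-2(w=16) 2-3(w=8) 2-4(w=17)

step 1: add edge 2-3 (w=8); MST = {2-3(w=8)}
step 2: add edge 0-3 (w=10); MST = {0-3(w=10) 2-3(w=8)}
step 3: add edge 1-2 (w=16); MST = {0-3(w=10) 1-2(w=16) 2-3(w=8)}
step 4: add edge 2-4 (w=17); MST = {0-3(w=10) 1-2(w=16) 2-3(w=8) 2-4(w=17)}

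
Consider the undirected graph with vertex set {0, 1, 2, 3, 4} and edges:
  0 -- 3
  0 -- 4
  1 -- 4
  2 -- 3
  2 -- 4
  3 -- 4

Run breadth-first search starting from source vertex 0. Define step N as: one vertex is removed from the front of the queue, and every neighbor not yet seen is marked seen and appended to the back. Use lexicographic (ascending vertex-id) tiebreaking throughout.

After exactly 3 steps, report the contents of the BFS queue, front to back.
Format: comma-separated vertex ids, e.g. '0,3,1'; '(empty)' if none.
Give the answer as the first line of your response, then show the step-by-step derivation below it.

2,1

step 1: dequeue 0; queue=[3,4]; order=0
step 2: dequeue 3; queue=[4,2]; order=0,3
step 3: dequeue 4; queue=[2,1]; order=0,3,4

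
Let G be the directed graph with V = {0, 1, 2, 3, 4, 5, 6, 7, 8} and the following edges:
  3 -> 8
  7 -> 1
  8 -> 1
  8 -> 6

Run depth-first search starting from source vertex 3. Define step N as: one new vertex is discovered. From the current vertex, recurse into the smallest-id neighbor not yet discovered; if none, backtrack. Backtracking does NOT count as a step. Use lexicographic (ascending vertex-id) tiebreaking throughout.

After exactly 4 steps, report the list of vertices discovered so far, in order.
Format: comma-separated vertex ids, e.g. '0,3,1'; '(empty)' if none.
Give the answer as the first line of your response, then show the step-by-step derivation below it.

3,8,1,6

step 1: discover 3; path=3; order=3
step 2: discover 8; path=3>8; order=3,8
step 3: discover 1; path=3>8>1; order=3,8,1
step 4: discover 6; path=3>8>6; order=3,8,1,6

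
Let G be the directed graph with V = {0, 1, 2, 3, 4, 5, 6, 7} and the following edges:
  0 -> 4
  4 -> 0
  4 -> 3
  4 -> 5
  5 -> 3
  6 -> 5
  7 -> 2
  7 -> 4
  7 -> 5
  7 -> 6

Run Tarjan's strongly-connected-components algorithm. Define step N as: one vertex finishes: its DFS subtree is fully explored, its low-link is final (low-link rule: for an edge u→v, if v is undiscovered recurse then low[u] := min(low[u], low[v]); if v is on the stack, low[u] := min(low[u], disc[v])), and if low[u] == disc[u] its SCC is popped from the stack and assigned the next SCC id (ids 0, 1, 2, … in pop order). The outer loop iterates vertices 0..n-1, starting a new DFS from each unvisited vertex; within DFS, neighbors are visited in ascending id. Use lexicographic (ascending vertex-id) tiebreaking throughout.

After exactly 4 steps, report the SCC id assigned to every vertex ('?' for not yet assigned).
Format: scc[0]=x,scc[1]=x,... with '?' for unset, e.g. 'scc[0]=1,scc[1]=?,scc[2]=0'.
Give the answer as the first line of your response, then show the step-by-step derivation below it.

scc[0]=2,scc[1]=?,scc[2]=?,scc[3]=0,scc[4]=2,scc[5]=1,scc[6]=?,scc[7]=?

step 1: low=(low[0]=0,low[1]=?,low[2]=?,low[3]=2,low[4]=0,low[5]=?,low[6]=?,low[7]=?); scc=(scc[0]=?,scc[1]=?,scc[2]=?,scc[3]=0,scc[4]=?,scc[5]=?,scc[6]=?,scc[7]=?)
step 2: low=(low[0]=0,low[1]=?,low[2]=?,low[3]=2,low[4]=0,low[5]=3,low[6]=?,low[7]=?); scc=(scc[0]=?,scc[1]=?,scc[2]=?,scc[3]=0,scc[4]=?,scc[5]=1,scc[6]=?,scc[7]=?)
step 3: low=(low[0]=0,low[1]=?,low[2]=?,low[3]=2,low[4]=0,low[5]=3,low[6]=?,low[7]=?); scc=(scc[0]=?,scc[1]=?,scc[2]=?,scc[3]=0,scc[4]=?,scc[5]=1,scc[6]=?,scc[7]=?)
step 4: low=(low[0]=0,low[1]=?,low[2]=?,low[3]=2,low[4]=0,low[5]=3,low[6]=?,low[7]=?); scc=(scc[0]=2,scc[1]=?,scc[2]=?,scc[3]=0,scc[4]=2,scc[5]=1,scc[6]=?,scc[7]=?)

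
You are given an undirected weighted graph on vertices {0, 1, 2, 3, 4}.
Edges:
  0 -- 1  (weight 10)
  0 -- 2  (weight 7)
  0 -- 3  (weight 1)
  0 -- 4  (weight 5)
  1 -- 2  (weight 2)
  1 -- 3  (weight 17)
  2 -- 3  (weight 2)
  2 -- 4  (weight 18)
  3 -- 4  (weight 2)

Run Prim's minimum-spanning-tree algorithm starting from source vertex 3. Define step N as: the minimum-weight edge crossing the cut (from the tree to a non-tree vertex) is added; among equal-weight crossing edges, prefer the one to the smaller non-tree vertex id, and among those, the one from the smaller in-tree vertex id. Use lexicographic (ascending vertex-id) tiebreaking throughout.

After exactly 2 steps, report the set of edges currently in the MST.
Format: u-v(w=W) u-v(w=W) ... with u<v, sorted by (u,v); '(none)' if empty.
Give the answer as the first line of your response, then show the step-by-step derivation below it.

0-3(w=1) 2-3(w=2)

step 1: add edge 0-3 (w=1); MST = {0-3(w=1)}
step 2: add edge 2-3 (w=2); MST = {0-3(w=1) 2-3(w=2)}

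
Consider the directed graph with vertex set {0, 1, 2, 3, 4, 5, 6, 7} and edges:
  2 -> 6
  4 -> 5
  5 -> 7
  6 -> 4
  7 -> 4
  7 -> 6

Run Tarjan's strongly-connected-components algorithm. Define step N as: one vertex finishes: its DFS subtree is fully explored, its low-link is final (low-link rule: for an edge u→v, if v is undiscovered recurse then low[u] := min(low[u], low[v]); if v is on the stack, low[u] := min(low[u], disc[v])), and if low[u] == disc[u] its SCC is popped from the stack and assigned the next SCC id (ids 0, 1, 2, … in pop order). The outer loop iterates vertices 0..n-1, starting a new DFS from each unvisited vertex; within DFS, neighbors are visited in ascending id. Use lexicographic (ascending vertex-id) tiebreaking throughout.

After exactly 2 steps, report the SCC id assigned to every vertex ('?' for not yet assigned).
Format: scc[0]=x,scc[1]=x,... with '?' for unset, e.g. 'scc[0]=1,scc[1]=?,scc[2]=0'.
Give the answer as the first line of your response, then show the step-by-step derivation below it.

scc[0]=0,scc[1]=1,scc[2]=?,scc[3]=?,scc[4]=?,scc[5]=?,scc[6]=?,scc[7]=?

step 1: low=(low[0]=0,low[1]=?,low[2]=?,low[3]=?,low[4]=?,low[5]=?,low[6]=?,low[7]=?); scc=(scc[0]=0,scc[1]=?,scc[2]=?,scc[3]=?,scc[4]=?,scc[5]=?,scc[6]=?,scc[7]=?)
step 2: low=(low[0]=0,low[1]=1,low[2]=?,low[3]=?,low[4]=?,low[5]=?,low[6]=?,low[7]=?); scc=(scc[0]=0,scc[1]=1,scc[2]=?,scc[3]=?,scc[4]=?,scc[5]=?,scc[6]=?,scc[7]=?)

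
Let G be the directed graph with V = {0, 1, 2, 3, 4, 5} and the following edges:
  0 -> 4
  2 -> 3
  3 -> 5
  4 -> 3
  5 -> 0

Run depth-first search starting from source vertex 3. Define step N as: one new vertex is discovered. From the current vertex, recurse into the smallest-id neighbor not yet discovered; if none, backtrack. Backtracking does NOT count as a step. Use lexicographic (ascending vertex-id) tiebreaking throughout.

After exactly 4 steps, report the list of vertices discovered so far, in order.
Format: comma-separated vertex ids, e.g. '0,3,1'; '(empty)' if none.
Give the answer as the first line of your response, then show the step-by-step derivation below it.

3,5,0,4

step 1: discover 3; path=3; order=3
step 2: discover 5; path=3>5; order=3,5
step 3: discover 0; path=3>5>0; order=3,5,0
step 4: discover 4; path=3>5>0>4; order=3,5,0,4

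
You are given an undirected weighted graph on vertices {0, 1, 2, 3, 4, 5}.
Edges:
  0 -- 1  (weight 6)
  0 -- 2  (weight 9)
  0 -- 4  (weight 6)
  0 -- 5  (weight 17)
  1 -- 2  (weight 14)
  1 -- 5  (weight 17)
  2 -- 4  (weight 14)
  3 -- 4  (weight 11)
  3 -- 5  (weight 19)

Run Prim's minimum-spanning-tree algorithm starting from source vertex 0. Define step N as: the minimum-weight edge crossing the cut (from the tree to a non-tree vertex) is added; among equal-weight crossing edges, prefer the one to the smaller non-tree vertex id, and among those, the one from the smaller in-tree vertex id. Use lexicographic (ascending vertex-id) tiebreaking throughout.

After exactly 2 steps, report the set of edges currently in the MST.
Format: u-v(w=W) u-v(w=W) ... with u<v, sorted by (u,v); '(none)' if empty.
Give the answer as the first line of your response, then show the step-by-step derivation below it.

0-1(w=6) 0-4(w=6)

step 1: add edge 0-1 (w=6); MST = {0-1(w=6)}
step 2: add edge 0-4 (w=6); MST = {0-1(w=6) 0-4(w=6)}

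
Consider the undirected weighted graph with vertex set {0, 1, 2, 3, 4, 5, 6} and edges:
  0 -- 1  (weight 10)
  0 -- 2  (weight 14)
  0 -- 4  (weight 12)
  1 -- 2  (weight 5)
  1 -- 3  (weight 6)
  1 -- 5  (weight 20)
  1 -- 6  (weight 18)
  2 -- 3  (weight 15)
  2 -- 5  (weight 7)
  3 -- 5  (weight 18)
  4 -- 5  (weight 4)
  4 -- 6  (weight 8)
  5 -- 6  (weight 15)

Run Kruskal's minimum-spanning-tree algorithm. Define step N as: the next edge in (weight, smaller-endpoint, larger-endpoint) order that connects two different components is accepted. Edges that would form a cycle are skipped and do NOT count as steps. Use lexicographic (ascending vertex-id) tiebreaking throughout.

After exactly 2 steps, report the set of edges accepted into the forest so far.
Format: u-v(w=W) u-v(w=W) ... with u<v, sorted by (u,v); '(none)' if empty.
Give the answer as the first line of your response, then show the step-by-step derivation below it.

1-2(w=5) 4-5(w=4)

step 1: add edge 4-5 (w=4); MST = {4-5(w=4)}
step 2: add edge 1-2 (w=5); MST = {1-2(w=5) 4-5(w=4)}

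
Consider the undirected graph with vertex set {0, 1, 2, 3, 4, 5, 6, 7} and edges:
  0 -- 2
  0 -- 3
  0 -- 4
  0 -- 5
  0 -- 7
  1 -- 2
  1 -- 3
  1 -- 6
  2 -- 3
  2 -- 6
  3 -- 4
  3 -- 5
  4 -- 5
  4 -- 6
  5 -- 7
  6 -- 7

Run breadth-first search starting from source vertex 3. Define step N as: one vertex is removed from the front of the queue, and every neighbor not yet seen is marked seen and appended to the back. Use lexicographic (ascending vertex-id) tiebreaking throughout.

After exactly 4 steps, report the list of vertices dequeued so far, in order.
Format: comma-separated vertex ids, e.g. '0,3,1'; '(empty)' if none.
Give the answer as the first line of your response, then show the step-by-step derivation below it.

3,0,1,2

step 1: dequeue 3; queue=[0,1,2,4,5]; order=3
step 2: dequeue 0; queue=[1,2,4,5,7]; order=3,0
step 3: dequeue 1; queue=[2,4,5,7,6]; order=3,0,1
step 4: dequeue 2; queue=[4,5,7,6]; order=3,0,1,2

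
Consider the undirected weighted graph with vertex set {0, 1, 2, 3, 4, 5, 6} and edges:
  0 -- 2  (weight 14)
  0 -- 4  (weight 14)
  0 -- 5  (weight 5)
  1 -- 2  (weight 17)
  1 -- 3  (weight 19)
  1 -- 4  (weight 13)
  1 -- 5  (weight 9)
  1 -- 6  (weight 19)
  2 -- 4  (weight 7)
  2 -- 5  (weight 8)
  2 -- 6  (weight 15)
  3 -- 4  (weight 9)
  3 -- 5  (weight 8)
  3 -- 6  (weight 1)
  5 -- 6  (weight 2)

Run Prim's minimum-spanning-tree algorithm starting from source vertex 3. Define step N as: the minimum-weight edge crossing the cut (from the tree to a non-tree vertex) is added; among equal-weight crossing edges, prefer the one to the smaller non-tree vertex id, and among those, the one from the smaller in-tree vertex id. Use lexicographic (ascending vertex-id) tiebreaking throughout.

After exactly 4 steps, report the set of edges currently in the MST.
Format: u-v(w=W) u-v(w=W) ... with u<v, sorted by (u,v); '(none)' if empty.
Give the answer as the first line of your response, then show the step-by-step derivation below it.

0-5(w=5) 2-5(w=8) 3-6(w=1) 5-6(w=2)

step 1: add edge 3-6 (w=1); MST = {3-6(w=1)}
step 2: add edge 5-6 (w=2); MST = {3-6(w=1) 5-6(w=2)}
step 3: add edge 0-5 (w=5); MST = {0-5(w=5) 3-6(w=1) 5-6(w=2)}
step 4: add edge 2-5 (w=8); MST = {0-5(w=5) 2-5(w=8) 3-6(w=1) 5-6(w=2)}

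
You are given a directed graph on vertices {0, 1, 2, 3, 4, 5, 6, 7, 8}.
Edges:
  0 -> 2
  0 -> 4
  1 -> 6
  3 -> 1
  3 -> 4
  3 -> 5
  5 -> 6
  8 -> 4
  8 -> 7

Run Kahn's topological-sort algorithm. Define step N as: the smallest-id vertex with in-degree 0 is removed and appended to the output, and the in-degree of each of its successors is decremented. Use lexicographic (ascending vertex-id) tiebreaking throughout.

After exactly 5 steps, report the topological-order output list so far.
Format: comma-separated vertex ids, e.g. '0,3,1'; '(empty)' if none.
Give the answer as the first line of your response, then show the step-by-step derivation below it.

0,2,3,1,5

step 1: output 0; order=[0]; indeg=(0,1,0,0,2,1,2,1,0)
step 2: output 2; order=[0,2]; indeg=(0,1,0,0,2,1,2,1,0)
step 3: output 3; order=[0,2,3]; indeg=(0,0,0,0,1,0,2,1,0)
step 4: output 1; order=[0,2,3,1]; indeg=(0,0,0,0,1,0,1,1,0)
step 5: output 5; order=[0,2,3,1,5]; indeg=(0,0,0,0,1,0,0,1,0)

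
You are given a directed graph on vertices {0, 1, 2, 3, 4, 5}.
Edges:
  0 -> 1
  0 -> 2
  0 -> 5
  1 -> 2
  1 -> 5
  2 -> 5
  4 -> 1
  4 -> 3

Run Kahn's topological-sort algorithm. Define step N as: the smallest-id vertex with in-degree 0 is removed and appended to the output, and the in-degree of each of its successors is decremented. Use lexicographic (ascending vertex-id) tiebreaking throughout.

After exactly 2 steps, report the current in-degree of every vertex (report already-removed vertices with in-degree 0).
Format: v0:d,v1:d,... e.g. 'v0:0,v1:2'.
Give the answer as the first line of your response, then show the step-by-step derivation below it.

v0:0,v1:0,v2:1,v3:0,v4:0,v5:2

step 1: output 0; order=[0]; indeg=(0,1,1,1,0,2)
step 2: output 4; order=[0,4]; indeg=(0,0,1,0,0,2)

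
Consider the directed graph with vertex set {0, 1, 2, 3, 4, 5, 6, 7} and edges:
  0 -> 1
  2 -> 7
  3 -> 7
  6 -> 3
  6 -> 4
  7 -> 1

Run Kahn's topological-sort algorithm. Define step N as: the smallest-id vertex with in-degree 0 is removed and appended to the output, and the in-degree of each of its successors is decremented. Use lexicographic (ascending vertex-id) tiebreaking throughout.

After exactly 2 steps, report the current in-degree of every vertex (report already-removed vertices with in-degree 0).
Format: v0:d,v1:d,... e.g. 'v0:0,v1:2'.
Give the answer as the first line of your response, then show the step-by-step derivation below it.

v0:0,v1:1,v2:0,v3:1,v4:1,v5:0,v6:0,v7:1

step 1: output 0; order=[0]; indeg=(0,1,0,1,1,0,0,2)
step 2: output 2; order=[0,2]; indeg=(0,1,0,1,1,0,0,1)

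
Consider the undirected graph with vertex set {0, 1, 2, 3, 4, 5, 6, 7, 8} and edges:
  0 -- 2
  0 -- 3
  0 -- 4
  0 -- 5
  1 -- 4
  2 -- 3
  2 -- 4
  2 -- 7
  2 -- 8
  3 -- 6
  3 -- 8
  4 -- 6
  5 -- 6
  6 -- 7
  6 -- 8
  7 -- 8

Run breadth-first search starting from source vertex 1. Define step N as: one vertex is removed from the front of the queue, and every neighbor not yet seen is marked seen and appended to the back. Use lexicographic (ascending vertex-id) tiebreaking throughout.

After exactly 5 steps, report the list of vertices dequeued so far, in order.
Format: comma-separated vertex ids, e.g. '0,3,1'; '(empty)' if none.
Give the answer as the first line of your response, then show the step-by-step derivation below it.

1,4,0,2,6

step 1: dequeue 1; queue=[4]; order=1
step 2: dequeue 4; queue=[0,2,6]; order=1,4
step 3: dequeue 0; queue=[2,6,3,5]; order=1,4,0
step 4: dequeue 2; queue=[6,3,5,7,8]; order=1,4,0,2
step 5: dequeue 6; queue=[3,5,7,8]; order=1,4,0,2,6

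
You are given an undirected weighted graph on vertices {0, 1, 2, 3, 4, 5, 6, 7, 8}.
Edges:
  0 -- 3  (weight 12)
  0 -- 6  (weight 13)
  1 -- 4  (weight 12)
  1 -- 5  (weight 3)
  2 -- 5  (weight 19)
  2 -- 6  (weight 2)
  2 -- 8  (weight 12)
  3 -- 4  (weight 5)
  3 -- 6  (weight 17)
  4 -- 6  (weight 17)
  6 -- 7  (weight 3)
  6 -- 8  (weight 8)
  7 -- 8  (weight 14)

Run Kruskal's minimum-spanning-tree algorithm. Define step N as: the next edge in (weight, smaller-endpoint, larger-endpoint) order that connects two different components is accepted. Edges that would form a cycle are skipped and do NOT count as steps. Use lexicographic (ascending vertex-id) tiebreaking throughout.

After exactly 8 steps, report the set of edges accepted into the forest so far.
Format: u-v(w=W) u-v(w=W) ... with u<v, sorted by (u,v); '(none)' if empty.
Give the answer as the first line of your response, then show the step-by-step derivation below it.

0-3(w=12) 0-6(w=13) 1-4(w=12) 1-5(w=3) 2-6(w=2) 3-4(w=5) 6-7(w=3) 6-8(w=8)

step 1: add edge 2-6 (w=2); MST = {2-6(w=2)}
step 2: add edge 1-5 (w=3); MST = {1-5(w=3) 2-6(w=2)}
step 3: add edge 6-7 (w=3); MST = {1-5(w=3) 2-6(w=2) 6-7(w=3)}
step 4: add edge 3-4 (w=5); MST = {1-5(w=3) 2-6(w=2) 3-4(w=5) 6-7(w=3)}
step 5: add edge 6-8 (w=8); MST = {1-5(w=3) 2-6(w=2) 3-4(w=5) 6-7(w=3) 6-8(w=8)}
step 6: add edge 0-3 (w=12); MST = {0-3(w=12) 1-5(w=3) 2-6(w=2) 3-4(w=5) 6-7(w=3) 6-8(w=8)}
step 7: add edge 1-4 (w=12); MST = {0-3(w=12) 1-4(w=12) 1-5(w=3) 2-6(w=2) 3-4(w=5) 6-7(w=3) 6-8(w=8)}
step 8: add edge 0-6 (w=13); MST = {0-3(w=12) 0-6(w=13) 1-4(w=12) 1-5(w=3) 2-6(w=2) 3-4(w=5) 6-7(w=3) 6-8(w=8)}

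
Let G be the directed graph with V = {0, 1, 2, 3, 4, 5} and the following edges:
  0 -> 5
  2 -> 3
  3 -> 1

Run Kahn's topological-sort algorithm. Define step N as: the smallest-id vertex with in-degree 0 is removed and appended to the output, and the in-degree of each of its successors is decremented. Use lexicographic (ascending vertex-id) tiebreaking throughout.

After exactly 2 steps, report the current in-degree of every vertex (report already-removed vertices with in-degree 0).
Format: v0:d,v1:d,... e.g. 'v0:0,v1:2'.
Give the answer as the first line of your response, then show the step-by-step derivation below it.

v0:0,v1:1,v2:0,v3:0,v4:0,v5:0

step 1: output 0; order=[0]; indeg=(0,1,0,1,0,0)
step 2: output 2; order=[0,2]; indeg=(0,1,0,0,0,0)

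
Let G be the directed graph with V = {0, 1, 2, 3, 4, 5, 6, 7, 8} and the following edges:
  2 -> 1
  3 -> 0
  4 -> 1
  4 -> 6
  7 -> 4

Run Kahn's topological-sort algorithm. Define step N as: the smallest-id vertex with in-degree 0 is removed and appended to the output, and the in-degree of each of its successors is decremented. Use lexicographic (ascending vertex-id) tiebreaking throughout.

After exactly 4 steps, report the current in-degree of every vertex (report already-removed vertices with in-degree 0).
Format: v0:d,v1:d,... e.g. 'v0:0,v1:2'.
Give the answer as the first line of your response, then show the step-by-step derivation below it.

v0:0,v1:1,v2:0,v3:0,v4:1,v5:0,v6:1,v7:0,v8:0

step 1: output 2; order=[2]; indeg=(1,1,0,0,1,0,1,0,0)
step 2: output 3; order=[2,3]; indeg=(0,1,0,0,1,0,1,0,0)
step 3: output 0; order=[2,3,0]; indeg=(0,1,0,0,1,0,1,0,0)
step 4: output 5; order=[2,3,0,5]; indeg=(0,1,0,0,1,0,1,0,0)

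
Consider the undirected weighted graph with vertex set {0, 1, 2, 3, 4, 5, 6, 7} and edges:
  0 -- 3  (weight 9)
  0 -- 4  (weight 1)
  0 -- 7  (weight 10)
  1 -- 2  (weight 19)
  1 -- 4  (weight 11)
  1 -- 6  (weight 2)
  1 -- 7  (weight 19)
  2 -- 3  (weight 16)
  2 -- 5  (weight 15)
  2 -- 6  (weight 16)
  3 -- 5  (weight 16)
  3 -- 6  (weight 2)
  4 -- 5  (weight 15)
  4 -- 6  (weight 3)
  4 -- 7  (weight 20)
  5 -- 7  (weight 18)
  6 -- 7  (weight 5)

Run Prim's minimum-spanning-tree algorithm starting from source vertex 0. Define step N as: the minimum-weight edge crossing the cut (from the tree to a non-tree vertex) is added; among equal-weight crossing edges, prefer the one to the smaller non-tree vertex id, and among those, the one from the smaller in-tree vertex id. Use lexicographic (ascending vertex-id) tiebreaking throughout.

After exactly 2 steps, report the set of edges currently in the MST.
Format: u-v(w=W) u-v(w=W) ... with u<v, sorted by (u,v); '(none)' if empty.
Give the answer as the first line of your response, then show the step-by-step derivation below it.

0-4(w=1) 4-6(w=3)

step 1: add edge 0-4 (w=1); MST = {0-4(w=1)}
step 2: add edge 4-6 (w=3); MST = {0-4(w=1) 4-6(w=3)}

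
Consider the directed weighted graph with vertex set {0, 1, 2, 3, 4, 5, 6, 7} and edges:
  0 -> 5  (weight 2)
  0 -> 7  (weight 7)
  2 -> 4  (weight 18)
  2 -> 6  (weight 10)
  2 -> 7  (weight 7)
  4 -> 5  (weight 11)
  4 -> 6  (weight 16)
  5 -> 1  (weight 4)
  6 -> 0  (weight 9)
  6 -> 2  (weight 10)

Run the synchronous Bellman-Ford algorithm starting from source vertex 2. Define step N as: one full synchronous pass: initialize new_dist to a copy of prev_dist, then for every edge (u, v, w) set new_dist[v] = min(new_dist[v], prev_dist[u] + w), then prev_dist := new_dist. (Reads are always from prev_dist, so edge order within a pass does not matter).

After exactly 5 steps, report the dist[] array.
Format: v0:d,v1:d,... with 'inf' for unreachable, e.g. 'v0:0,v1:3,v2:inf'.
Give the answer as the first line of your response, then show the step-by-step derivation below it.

v0:19,v1:25,v2:0,v3:inf,v4:18,v5:21,v6:10,v7:7

step 1: dist = v0:inf,v1:inf,v2:0,v3:inf,v4:18,v5:inf,v6:10,v7:7
step 2: dist = v0:19,v1:inf,v2:0,v3:inf,v4:18,v5:29,v6:10,v7:7
step 3: dist = v0:19,v1:33,v2:0,v3:inf,v4:18,v5:21,v6:10,v7:7
step 4: dist = v0:19,v1:25,v2:0,v3:inf,v4:18,v5:21,v6:10,v7:7
step 5: dist = v0:19,v1:25,v2:0,v3:inf,v4:18,v5:21,v6:10,v7:7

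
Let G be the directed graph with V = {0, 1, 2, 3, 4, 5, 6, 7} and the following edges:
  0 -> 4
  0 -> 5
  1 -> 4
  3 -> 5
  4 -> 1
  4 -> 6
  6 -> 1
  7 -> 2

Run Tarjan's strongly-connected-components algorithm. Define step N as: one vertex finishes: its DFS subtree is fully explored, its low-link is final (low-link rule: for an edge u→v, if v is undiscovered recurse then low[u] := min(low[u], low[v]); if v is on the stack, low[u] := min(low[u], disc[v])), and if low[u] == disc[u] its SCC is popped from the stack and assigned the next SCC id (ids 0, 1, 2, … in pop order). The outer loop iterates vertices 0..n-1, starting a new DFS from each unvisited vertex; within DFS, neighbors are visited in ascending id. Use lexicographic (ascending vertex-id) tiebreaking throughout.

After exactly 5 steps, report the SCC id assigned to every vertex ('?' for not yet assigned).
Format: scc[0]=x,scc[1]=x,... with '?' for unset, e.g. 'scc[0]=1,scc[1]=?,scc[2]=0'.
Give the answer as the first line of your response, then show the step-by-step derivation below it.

scc[0]=2,scc[1]=0,scc[2]=?,scc[3]=?,scc[4]=0,scc[5]=1,scc[6]=0,scc[7]=?

step 1: low=(low[0]=0,low[1]=1,low[2]=?,low[3]=?,low[4]=1,low[5]=?,low[6]=?,low[7]=?); scc=(scc[0]=?,scc[1]=?,scc[2]=?,scc[3]=?,scc[4]=?,scc[5]=?,scc[6]=?,scc[7]=?)
step 2: low=(low[0]=0,low[1]=1,low[2]=?,low[3]=?,low[4]=1,low[5]=?,low[6]=2,low[7]=?); scc=(scc[0]=?,scc[1]=?,scc[2]=?,scc[3]=?,scc[4]=?,scc[5]=?,scc[6]=?,scc[7]=?)
step 3: low=(low[0]=0,low[1]=1,low[2]=?,low[3]=?,low[4]=1,low[5]=?,low[6]=2,low[7]=?); scc=(scc[0]=?,scc[1]=0,scc[2]=?,scc[3]=?,scc[4]=0,scc[5]=?,scc[6]=0,scc[7]=?)
step 4: low=(low[0]=0,low[1]=1,low[2]=?,low[3]=?,low[4]=1,low[5]=4,low[6]=2,low[7]=?); scc=(scc[0]=?,scc[1]=0,scc[2]=?,scc[3]=?,scc[4]=0,scc[5]=1,scc[6]=0,scc[7]=?)
step 5: low=(low[0]=0,low[1]=1,low[2]=?,low[3]=?,low[4]=1,low[5]=4,low[6]=2,low[7]=?); scc=(scc[0]=2,scc[1]=0,scc[2]=?,scc[3]=?,scc[4]=0,scc[5]=1,scc[6]=0,scc[7]=?)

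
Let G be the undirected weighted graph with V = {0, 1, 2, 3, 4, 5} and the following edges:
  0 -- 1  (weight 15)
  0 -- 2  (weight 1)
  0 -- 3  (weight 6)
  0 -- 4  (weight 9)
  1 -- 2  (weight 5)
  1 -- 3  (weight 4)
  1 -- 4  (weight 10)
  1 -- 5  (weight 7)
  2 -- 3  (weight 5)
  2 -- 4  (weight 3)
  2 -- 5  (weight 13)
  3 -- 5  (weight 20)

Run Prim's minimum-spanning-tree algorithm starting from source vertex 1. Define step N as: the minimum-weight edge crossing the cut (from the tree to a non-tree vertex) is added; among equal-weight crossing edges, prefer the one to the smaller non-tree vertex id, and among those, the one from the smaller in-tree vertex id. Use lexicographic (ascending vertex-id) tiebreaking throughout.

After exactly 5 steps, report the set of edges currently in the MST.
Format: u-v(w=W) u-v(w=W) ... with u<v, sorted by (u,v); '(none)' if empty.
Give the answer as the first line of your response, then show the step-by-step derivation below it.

0-2(w=1) 1-2(w=5) 1-3(w=4) 1-5(w=7) 2-4(w=3)

step 1: add edge 1-3 (w=4); MST = {1-3(w=4)}
step 2: add edge 1-2 (w=5); MST = {1-2(w=5) 1-3(w=4)}
step 3: add edge 0-2 (w=1); MST = {0-2(w=1) 1-2(w=5) 1-3(w=4)}
step 4: add edge 2-4 (w=3); MST = {0-2(w=1) 1-2(w=5) 1-3(w=4) 2-4(w=3)}
step 5: add edge 1-5 (w=7); MST = {0-2(w=1) 1-2(w=5) 1-3(w=4) 1-5(w=7) 2-4(w=3)}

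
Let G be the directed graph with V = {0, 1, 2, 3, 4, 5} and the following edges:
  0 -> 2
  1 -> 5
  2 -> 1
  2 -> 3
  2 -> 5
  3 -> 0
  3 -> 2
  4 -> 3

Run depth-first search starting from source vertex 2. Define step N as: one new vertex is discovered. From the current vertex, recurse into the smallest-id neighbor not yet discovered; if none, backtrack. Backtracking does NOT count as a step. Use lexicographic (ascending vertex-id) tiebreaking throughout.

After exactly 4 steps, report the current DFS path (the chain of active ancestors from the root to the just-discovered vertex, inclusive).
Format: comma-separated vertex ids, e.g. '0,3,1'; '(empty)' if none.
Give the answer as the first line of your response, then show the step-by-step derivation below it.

2,3

step 1: discover 2; path=2; order=2
step 2: discover 1; path=2>1; order=2,1
step 3: discover 5; path=2>1>5; order=2,1,5
step 4: discover 3; path=2>3; order=2,1,5,3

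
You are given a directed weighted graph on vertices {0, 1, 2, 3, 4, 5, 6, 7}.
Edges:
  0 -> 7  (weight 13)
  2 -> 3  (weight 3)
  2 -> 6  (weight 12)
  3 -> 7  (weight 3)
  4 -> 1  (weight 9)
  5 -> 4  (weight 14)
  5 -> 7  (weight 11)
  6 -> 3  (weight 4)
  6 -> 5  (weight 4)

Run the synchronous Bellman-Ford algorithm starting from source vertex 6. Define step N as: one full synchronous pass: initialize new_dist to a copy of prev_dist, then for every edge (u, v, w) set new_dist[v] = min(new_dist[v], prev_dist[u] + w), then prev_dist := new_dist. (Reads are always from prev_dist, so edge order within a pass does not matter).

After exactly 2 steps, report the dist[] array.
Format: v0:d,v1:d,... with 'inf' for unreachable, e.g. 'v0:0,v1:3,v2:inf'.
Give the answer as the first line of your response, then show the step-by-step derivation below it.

v0:inf,v1:inf,v2:inf,v3:4,v4:18,v5:4,v6:0,v7:7

step 1: dist = v0:inf,v1:inf,v2:inf,v3:4,v4:inf,v5:4,v6:0,v7:inf
step 2: dist = v0:inf,v1:inf,v2:inf,v3:4,v4:18,v5:4,v6:0,v7:7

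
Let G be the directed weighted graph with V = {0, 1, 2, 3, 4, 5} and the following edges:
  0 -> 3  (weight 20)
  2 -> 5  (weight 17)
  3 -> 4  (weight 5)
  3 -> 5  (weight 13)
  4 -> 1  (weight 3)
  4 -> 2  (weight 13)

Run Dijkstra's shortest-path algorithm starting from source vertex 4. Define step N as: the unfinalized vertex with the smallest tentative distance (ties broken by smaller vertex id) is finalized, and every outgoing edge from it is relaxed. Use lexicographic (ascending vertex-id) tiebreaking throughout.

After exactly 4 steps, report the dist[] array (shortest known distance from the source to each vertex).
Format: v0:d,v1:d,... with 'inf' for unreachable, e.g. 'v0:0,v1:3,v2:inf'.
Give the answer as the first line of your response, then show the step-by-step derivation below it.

v0:inf,v1:3,v2:13,v3:inf,v4:0,v5:30

step 1: dist = v0:inf,v1:3,v2:13,v3:inf,v4:0,v5:inf
step 2: dist = v0:inf,v1:3,v2:13,v3:inf,v4:0,v5:inf
step 3: dist = v0:inf,v1:3,v2:13,v3:inf,v4:0,v5:30
step 4: dist = v0:inf,v1:3,v2:13,v3:inf,v4:0,v5:30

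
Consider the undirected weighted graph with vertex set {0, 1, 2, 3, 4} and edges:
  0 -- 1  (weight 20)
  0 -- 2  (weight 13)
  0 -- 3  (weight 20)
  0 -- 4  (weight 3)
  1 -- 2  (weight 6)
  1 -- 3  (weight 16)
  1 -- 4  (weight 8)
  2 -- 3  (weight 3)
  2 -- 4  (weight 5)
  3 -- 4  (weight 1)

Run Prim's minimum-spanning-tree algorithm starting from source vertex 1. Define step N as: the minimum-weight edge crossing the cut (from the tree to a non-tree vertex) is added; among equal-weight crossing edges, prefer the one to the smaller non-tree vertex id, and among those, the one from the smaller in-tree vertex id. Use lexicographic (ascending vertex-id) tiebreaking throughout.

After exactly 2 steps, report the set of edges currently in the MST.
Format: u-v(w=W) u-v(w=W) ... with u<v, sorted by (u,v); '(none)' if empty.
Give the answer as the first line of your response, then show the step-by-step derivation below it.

1-2(w=6) 2-3(w=3)

step 1: add edge 1-2 (w=6); MST = {1-2(w=6)}
step 2: add edge 2-3 (w=3); MST = {1-2(w=6) 2-3(w=3)}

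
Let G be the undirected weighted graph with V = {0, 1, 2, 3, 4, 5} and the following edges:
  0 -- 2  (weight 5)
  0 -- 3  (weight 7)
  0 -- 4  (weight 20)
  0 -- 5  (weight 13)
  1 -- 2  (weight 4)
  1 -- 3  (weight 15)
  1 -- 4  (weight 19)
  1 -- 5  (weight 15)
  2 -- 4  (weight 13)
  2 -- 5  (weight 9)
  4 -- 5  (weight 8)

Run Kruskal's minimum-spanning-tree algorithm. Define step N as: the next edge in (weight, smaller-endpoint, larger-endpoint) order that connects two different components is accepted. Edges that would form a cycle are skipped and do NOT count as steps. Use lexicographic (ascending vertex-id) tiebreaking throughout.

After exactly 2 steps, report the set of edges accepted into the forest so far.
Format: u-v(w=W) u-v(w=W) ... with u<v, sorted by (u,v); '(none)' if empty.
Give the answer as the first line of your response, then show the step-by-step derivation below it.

0-2(w=5) 1-2(w=4)

step 1: add edge 1-2 (w=4); MST = {1-2(w=4)}
step 2: add edge 0-2 (w=5); MST = {0-2(w=5) 1-2(w=4)}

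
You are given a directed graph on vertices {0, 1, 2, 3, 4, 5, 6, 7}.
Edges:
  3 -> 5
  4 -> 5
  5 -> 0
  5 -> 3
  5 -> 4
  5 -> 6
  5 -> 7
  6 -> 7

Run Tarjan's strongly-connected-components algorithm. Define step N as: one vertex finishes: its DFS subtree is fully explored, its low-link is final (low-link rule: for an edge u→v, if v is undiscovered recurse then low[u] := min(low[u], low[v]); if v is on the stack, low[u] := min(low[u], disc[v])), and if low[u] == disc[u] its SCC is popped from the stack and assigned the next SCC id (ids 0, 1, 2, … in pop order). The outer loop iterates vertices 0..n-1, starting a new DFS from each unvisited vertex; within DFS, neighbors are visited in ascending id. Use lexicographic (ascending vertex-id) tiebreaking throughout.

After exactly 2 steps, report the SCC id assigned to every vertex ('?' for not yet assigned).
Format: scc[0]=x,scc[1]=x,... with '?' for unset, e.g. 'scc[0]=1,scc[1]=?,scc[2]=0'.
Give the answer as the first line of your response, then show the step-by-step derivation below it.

scc[0]=0,scc[1]=1,scc[2]=?,scc[3]=?,scc[4]=?,scc[5]=?,scc[6]=?,scc[7]=?

step 1: low=(low[0]=0,low[1]=?,low[2]=?,low[3]=?,low[4]=?,low[5]=?,low[6]=?,low[7]=?); scc=(scc[0]=0,scc[1]=?,scc[2]=?,scc[3]=?,scc[4]=?,scc[5]=?,scc[6]=?,scc[7]=?)
step 2: low=(low[0]=0,low[1]=1,low[2]=?,low[3]=?,low[4]=?,low[5]=?,low[6]=?,low[7]=?); scc=(scc[0]=0,scc[1]=1,scc[2]=?,scc[3]=?,scc[4]=?,scc[5]=?,scc[6]=?,scc[7]=?)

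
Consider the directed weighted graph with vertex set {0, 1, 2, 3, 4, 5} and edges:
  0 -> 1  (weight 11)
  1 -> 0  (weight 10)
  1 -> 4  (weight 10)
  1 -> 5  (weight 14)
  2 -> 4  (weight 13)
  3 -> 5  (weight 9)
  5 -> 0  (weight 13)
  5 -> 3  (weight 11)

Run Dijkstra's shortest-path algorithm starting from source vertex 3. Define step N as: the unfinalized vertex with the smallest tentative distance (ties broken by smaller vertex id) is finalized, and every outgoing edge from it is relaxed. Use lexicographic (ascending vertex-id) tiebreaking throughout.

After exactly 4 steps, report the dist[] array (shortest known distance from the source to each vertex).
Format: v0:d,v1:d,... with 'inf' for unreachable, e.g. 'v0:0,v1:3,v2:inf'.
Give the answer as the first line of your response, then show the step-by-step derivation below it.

v0:22,v1:33,v2:inf,v3:0,v4:43,v5:9

step 1: dist = v0:inf,v1:inf,v2:inf,v3:0,v4:inf,v5:9
step 2: dist = v0:22,v1:inf,v2:inf,v3:0,v4:inf,v5:9
step 3: dist = v0:22,v1:33,v2:inf,v3:0,v4:inf,v5:9
step 4: dist = v0:22,v1:33,v2:inf,v3:0,v4:43,v5:9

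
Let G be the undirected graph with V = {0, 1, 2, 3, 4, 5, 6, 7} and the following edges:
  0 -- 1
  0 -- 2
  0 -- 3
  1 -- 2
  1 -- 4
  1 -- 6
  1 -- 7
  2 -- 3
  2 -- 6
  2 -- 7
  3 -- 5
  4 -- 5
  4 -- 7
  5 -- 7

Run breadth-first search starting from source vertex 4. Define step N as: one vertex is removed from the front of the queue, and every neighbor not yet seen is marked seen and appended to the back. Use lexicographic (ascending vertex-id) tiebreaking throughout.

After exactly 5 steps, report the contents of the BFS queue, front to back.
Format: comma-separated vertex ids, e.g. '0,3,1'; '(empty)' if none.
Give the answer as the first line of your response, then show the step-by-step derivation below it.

2,6,3

step 1: dequeue 4; queue=[1,5,7]; order=4
step 2: dequeue 1; queue=[5,7,0,2,6]; order=4,1
step 3: dequeue 5; queue=[7,0,2,6,3]; order=4,1,5
step 4: dequeue 7; queue=[0,2,6,3]; order=4,1,5,7
step 5: dequeue 0; queue=[2,6,3]; order=4,1,5,7,0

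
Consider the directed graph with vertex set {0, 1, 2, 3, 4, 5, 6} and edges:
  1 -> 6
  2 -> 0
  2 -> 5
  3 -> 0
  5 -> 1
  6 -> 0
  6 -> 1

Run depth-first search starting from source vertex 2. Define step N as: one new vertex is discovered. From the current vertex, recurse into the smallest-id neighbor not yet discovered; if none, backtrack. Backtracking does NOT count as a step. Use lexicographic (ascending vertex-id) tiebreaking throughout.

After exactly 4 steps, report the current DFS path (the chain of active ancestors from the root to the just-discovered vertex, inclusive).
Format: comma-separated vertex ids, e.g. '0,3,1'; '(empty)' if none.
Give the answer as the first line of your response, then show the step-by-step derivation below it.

2,5,1

step 1: discover 2; path=2; order=2
step 2: discover 0; path=2>0; order=2,0
step 3: discover 5; path=2>5; order=2,0,5
step 4: discover 1; path=2>5>1; order=2,0,5,1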